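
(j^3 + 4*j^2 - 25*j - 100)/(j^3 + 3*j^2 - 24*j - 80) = (j + 5)/(j + 4)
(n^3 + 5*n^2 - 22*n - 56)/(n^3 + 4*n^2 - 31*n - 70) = (n - 4)/(n - 5)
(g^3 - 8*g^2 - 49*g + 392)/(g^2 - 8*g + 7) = (g^2 - g - 56)/(g - 1)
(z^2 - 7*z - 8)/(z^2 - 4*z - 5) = (z - 8)/(z - 5)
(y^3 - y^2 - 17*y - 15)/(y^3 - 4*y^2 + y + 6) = (y^2 - 2*y - 15)/(y^2 - 5*y + 6)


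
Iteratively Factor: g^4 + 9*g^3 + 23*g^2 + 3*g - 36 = (g - 1)*(g^3 + 10*g^2 + 33*g + 36) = (g - 1)*(g + 3)*(g^2 + 7*g + 12) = (g - 1)*(g + 3)*(g + 4)*(g + 3)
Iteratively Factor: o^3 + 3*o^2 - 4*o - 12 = (o + 2)*(o^2 + o - 6) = (o - 2)*(o + 2)*(o + 3)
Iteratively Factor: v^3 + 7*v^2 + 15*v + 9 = (v + 3)*(v^2 + 4*v + 3) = (v + 3)^2*(v + 1)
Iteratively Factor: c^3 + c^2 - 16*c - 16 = (c - 4)*(c^2 + 5*c + 4) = (c - 4)*(c + 1)*(c + 4)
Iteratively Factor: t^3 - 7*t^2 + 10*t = (t - 5)*(t^2 - 2*t) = (t - 5)*(t - 2)*(t)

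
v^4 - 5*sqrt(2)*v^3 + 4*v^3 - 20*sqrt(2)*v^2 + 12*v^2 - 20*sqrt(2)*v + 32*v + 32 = (v + 2)^2*(v - 4*sqrt(2))*(v - sqrt(2))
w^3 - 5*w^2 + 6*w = w*(w - 3)*(w - 2)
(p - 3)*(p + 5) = p^2 + 2*p - 15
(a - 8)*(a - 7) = a^2 - 15*a + 56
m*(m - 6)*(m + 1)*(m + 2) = m^4 - 3*m^3 - 16*m^2 - 12*m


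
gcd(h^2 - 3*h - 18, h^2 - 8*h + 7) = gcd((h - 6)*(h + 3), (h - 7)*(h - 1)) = 1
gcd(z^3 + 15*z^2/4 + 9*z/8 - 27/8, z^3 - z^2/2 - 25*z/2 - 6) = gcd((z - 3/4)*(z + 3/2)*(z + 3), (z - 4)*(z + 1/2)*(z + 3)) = z + 3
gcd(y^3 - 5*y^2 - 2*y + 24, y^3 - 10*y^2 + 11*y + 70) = y + 2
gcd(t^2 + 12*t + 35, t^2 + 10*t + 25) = t + 5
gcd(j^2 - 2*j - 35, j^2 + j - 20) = j + 5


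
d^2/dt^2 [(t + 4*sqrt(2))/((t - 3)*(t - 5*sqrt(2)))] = 2*(-(t - 3)^2*(t - 5*sqrt(2)) + (t - 3)^2*(t + 4*sqrt(2)) - (t - 3)*(t - 5*sqrt(2))^2 + (t - 3)*(t - 5*sqrt(2))*(t + 4*sqrt(2)) + (t - 5*sqrt(2))^2*(t + 4*sqrt(2)))/((t - 3)^3*(t - 5*sqrt(2))^3)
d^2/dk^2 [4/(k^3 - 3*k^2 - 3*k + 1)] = 24*((1 - k)*(k^3 - 3*k^2 - 3*k + 1) + 3*(-k^2 + 2*k + 1)^2)/(k^3 - 3*k^2 - 3*k + 1)^3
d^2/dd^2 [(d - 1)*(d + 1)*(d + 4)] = 6*d + 8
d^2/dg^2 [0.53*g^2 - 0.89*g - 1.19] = 1.06000000000000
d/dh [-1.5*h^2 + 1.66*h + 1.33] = 1.66 - 3.0*h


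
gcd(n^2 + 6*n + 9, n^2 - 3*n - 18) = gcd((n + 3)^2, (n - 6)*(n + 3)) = n + 3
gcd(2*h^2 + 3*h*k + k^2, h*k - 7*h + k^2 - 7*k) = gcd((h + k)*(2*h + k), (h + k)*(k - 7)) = h + k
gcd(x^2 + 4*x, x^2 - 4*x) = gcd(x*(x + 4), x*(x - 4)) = x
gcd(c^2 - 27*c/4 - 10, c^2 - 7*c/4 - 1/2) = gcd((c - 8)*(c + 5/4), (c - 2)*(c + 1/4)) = 1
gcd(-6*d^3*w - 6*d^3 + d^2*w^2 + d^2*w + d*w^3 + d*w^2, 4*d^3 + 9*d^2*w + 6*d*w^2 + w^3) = 1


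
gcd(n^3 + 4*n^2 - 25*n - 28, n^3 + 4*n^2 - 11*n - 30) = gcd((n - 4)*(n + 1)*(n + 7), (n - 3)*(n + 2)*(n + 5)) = 1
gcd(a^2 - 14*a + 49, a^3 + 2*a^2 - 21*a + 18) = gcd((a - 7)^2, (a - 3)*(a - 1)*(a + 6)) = 1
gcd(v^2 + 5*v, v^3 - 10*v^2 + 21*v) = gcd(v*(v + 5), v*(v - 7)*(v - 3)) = v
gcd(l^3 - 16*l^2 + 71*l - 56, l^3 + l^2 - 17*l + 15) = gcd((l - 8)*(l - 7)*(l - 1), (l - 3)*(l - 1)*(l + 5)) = l - 1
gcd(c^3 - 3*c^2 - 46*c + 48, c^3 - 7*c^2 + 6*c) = c - 1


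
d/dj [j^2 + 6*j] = 2*j + 6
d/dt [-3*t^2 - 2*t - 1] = -6*t - 2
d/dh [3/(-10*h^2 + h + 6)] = 3*(20*h - 1)/(-10*h^2 + h + 6)^2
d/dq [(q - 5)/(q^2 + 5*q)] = (-q^2 + 10*q + 25)/(q^2*(q^2 + 10*q + 25))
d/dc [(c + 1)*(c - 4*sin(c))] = c - (c + 1)*(4*cos(c) - 1) - 4*sin(c)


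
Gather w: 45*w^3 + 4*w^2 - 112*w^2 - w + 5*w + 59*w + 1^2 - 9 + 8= 45*w^3 - 108*w^2 + 63*w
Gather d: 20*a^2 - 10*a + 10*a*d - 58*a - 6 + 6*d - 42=20*a^2 - 68*a + d*(10*a + 6) - 48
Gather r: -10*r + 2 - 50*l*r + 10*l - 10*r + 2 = 10*l + r*(-50*l - 20) + 4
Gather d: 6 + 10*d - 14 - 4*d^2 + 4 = -4*d^2 + 10*d - 4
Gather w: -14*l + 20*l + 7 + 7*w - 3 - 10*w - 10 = 6*l - 3*w - 6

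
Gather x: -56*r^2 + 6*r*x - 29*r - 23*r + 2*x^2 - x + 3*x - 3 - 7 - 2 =-56*r^2 - 52*r + 2*x^2 + x*(6*r + 2) - 12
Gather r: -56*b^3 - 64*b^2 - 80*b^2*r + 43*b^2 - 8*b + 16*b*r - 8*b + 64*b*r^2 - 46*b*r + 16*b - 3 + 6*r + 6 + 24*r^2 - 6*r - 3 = -56*b^3 - 21*b^2 + r^2*(64*b + 24) + r*(-80*b^2 - 30*b)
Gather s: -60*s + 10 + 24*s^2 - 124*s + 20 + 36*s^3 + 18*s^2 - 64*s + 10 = 36*s^3 + 42*s^2 - 248*s + 40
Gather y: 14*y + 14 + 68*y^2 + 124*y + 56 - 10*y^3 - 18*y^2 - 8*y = -10*y^3 + 50*y^2 + 130*y + 70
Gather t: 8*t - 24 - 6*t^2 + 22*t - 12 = -6*t^2 + 30*t - 36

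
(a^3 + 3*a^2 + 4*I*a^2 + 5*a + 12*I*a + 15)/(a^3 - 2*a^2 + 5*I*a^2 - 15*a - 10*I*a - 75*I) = (a - I)/(a - 5)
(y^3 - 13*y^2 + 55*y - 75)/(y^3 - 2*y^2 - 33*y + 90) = (y - 5)/(y + 6)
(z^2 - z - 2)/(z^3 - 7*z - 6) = (z - 2)/(z^2 - z - 6)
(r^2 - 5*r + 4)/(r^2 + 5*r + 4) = (r^2 - 5*r + 4)/(r^2 + 5*r + 4)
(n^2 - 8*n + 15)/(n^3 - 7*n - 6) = (n - 5)/(n^2 + 3*n + 2)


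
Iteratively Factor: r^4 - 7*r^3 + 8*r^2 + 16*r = (r + 1)*(r^3 - 8*r^2 + 16*r) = (r - 4)*(r + 1)*(r^2 - 4*r) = (r - 4)^2*(r + 1)*(r)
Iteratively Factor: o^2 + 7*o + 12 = (o + 4)*(o + 3)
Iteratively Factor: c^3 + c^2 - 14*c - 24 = (c + 3)*(c^2 - 2*c - 8) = (c + 2)*(c + 3)*(c - 4)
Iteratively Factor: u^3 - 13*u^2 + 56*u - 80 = (u - 4)*(u^2 - 9*u + 20) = (u - 5)*(u - 4)*(u - 4)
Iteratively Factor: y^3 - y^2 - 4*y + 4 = (y - 1)*(y^2 - 4) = (y - 1)*(y + 2)*(y - 2)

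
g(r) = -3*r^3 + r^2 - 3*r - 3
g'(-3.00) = -90.00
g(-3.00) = 96.00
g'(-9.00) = -750.00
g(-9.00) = 2292.00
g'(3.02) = -79.04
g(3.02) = -85.57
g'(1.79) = -28.26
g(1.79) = -22.37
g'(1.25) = -14.56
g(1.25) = -11.05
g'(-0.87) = -11.55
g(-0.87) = 2.34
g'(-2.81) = -79.68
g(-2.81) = 79.89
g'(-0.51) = -6.36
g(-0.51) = -0.81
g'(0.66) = -5.60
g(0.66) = -5.41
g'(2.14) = -39.94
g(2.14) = -34.24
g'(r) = -9*r^2 + 2*r - 3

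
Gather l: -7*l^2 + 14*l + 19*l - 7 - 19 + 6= -7*l^2 + 33*l - 20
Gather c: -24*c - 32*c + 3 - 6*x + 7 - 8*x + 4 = -56*c - 14*x + 14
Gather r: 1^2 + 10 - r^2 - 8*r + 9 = -r^2 - 8*r + 20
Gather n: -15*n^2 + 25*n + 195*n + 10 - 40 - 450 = -15*n^2 + 220*n - 480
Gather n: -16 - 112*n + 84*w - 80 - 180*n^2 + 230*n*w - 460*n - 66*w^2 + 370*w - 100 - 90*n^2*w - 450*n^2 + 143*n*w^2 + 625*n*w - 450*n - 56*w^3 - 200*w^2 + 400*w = n^2*(-90*w - 630) + n*(143*w^2 + 855*w - 1022) - 56*w^3 - 266*w^2 + 854*w - 196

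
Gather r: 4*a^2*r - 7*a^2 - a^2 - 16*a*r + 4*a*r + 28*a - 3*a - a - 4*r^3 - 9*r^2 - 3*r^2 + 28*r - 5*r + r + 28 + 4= -8*a^2 + 24*a - 4*r^3 - 12*r^2 + r*(4*a^2 - 12*a + 24) + 32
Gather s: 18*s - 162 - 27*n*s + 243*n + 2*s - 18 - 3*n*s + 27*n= 270*n + s*(20 - 30*n) - 180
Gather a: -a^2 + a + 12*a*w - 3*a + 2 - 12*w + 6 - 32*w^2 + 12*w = -a^2 + a*(12*w - 2) - 32*w^2 + 8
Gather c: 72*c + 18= 72*c + 18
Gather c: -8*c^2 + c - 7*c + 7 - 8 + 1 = -8*c^2 - 6*c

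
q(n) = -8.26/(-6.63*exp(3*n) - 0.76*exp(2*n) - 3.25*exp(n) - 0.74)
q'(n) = -8.26*(19.89*exp(3*n) + 1.52*exp(2*n) + 3.25*exp(n))/(-6.63*exp(3*n) - 0.76*exp(2*n) - 3.25*exp(n) - 0.74)^2 = (-164.2914*exp(2*n) - 12.5552*exp(n) - 26.845)*exp(n)/(6.63*exp(3*n) + 0.76*exp(2*n) + 3.25*exp(n) + 0.74)^2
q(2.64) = 0.00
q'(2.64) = -0.00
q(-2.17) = 7.30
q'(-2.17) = -2.72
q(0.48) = 0.23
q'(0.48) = -0.60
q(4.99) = 0.00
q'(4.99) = -0.00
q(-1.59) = 5.54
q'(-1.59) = -3.33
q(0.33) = 0.34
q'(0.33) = -0.83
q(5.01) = 0.00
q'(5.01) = -0.00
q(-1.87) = 6.44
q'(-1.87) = -3.06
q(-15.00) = 11.16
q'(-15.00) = 0.00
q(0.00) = 0.73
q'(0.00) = -1.57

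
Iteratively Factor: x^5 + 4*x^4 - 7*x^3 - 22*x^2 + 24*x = (x + 3)*(x^4 + x^3 - 10*x^2 + 8*x) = (x - 1)*(x + 3)*(x^3 + 2*x^2 - 8*x) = x*(x - 1)*(x + 3)*(x^2 + 2*x - 8) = x*(x - 1)*(x + 3)*(x + 4)*(x - 2)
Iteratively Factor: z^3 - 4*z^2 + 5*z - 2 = (z - 1)*(z^2 - 3*z + 2) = (z - 2)*(z - 1)*(z - 1)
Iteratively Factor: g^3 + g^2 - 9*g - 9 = (g - 3)*(g^2 + 4*g + 3) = (g - 3)*(g + 3)*(g + 1)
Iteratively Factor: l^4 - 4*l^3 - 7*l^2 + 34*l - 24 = (l + 3)*(l^3 - 7*l^2 + 14*l - 8) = (l - 1)*(l + 3)*(l^2 - 6*l + 8) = (l - 2)*(l - 1)*(l + 3)*(l - 4)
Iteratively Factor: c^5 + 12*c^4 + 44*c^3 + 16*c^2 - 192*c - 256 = (c + 4)*(c^4 + 8*c^3 + 12*c^2 - 32*c - 64) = (c + 4)^2*(c^3 + 4*c^2 - 4*c - 16) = (c + 2)*(c + 4)^2*(c^2 + 2*c - 8) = (c - 2)*(c + 2)*(c + 4)^2*(c + 4)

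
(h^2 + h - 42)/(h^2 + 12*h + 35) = (h - 6)/(h + 5)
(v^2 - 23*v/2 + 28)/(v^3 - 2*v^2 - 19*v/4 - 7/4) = 2*(v - 8)/(2*v^2 + 3*v + 1)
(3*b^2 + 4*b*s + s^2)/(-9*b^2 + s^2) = (b + s)/(-3*b + s)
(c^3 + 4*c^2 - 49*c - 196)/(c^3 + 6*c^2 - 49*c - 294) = (c + 4)/(c + 6)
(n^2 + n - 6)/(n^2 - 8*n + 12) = (n + 3)/(n - 6)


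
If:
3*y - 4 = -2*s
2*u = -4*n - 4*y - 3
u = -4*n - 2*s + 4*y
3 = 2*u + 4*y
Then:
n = -3/2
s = 25/12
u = 29/18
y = -1/18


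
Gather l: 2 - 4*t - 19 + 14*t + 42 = 10*t + 25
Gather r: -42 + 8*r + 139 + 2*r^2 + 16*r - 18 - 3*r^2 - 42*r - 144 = -r^2 - 18*r - 65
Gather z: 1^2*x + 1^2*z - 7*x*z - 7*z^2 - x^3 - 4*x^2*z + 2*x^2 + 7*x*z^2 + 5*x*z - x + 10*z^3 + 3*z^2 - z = -x^3 + 2*x^2 + 10*z^3 + z^2*(7*x - 4) + z*(-4*x^2 - 2*x)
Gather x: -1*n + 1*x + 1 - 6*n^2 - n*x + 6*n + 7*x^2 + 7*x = -6*n^2 + 5*n + 7*x^2 + x*(8 - n) + 1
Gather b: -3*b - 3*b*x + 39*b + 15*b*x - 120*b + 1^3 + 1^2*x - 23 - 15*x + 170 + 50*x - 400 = b*(12*x - 84) + 36*x - 252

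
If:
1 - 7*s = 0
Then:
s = 1/7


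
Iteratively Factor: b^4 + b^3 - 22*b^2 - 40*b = (b + 4)*(b^3 - 3*b^2 - 10*b) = (b + 2)*(b + 4)*(b^2 - 5*b) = (b - 5)*(b + 2)*(b + 4)*(b)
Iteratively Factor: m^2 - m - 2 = (m - 2)*(m + 1)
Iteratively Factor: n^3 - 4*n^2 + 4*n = (n)*(n^2 - 4*n + 4) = n*(n - 2)*(n - 2)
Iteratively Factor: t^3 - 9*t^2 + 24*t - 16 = (t - 4)*(t^2 - 5*t + 4) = (t - 4)*(t - 1)*(t - 4)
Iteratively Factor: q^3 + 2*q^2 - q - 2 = (q + 2)*(q^2 - 1) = (q + 1)*(q + 2)*(q - 1)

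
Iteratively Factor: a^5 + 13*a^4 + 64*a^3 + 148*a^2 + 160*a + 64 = (a + 4)*(a^4 + 9*a^3 + 28*a^2 + 36*a + 16) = (a + 2)*(a + 4)*(a^3 + 7*a^2 + 14*a + 8) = (a + 2)^2*(a + 4)*(a^2 + 5*a + 4) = (a + 2)^2*(a + 4)^2*(a + 1)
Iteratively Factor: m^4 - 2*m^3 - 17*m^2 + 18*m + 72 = (m + 2)*(m^3 - 4*m^2 - 9*m + 36) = (m - 3)*(m + 2)*(m^2 - m - 12) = (m - 3)*(m + 2)*(m + 3)*(m - 4)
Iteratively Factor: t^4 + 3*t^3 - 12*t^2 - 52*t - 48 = (t + 3)*(t^3 - 12*t - 16) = (t + 2)*(t + 3)*(t^2 - 2*t - 8) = (t + 2)^2*(t + 3)*(t - 4)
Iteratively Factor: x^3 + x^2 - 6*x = (x + 3)*(x^2 - 2*x) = (x - 2)*(x + 3)*(x)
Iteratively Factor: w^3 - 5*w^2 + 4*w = (w - 4)*(w^2 - w) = w*(w - 4)*(w - 1)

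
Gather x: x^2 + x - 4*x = x^2 - 3*x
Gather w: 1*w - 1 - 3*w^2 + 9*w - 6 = -3*w^2 + 10*w - 7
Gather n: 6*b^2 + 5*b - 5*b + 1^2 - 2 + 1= 6*b^2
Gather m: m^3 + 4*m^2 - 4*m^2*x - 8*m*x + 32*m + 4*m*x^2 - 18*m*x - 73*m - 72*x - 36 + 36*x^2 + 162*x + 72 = m^3 + m^2*(4 - 4*x) + m*(4*x^2 - 26*x - 41) + 36*x^2 + 90*x + 36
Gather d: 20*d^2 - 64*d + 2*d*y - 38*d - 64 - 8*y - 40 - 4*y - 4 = 20*d^2 + d*(2*y - 102) - 12*y - 108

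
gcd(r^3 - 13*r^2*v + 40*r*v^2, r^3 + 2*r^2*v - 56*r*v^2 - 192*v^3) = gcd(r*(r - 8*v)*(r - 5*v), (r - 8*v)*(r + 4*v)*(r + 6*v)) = r - 8*v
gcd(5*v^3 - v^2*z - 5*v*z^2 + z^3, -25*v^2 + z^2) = -5*v + z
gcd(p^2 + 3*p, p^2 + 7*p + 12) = p + 3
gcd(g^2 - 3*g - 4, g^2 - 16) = g - 4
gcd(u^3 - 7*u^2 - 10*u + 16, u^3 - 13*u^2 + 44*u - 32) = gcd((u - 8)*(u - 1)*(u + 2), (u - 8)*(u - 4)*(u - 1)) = u^2 - 9*u + 8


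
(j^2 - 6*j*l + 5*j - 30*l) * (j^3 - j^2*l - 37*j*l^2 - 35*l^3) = j^5 - 7*j^4*l + 5*j^4 - 31*j^3*l^2 - 35*j^3*l + 187*j^2*l^3 - 155*j^2*l^2 + 210*j*l^4 + 935*j*l^3 + 1050*l^4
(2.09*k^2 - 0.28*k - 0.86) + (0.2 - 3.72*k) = 2.09*k^2 - 4.0*k - 0.66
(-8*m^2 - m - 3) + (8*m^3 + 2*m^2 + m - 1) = 8*m^3 - 6*m^2 - 4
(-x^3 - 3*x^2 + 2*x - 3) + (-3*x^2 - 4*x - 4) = -x^3 - 6*x^2 - 2*x - 7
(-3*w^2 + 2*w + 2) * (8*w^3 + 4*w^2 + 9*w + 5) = -24*w^5 + 4*w^4 - 3*w^3 + 11*w^2 + 28*w + 10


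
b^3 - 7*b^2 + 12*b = b*(b - 4)*(b - 3)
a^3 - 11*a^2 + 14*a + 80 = (a - 8)*(a - 5)*(a + 2)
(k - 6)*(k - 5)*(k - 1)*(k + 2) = k^4 - 10*k^3 + 17*k^2 + 52*k - 60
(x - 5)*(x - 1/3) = x^2 - 16*x/3 + 5/3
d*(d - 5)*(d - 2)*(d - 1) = d^4 - 8*d^3 + 17*d^2 - 10*d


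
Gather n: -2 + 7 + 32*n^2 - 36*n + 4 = 32*n^2 - 36*n + 9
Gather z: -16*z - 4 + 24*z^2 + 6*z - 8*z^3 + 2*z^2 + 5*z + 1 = -8*z^3 + 26*z^2 - 5*z - 3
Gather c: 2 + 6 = 8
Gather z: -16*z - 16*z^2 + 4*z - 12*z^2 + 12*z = -28*z^2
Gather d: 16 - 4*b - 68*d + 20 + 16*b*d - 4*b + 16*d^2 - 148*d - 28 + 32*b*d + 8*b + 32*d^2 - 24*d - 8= 48*d^2 + d*(48*b - 240)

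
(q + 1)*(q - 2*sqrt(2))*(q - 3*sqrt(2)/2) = q^3 - 7*sqrt(2)*q^2/2 + q^2 - 7*sqrt(2)*q/2 + 6*q + 6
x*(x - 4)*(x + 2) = x^3 - 2*x^2 - 8*x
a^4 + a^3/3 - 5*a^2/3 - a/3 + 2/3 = (a - 1)*(a - 2/3)*(a + 1)^2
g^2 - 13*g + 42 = (g - 7)*(g - 6)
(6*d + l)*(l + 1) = 6*d*l + 6*d + l^2 + l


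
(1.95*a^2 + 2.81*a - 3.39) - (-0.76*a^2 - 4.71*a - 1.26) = 2.71*a^2 + 7.52*a - 2.13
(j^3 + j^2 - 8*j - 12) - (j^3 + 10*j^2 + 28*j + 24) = -9*j^2 - 36*j - 36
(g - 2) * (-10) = 20 - 10*g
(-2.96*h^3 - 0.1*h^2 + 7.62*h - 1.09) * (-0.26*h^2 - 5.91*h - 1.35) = 0.7696*h^5 + 17.5196*h^4 + 2.6058*h^3 - 44.6158*h^2 - 3.8451*h + 1.4715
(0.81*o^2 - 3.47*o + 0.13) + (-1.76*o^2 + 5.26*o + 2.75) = -0.95*o^2 + 1.79*o + 2.88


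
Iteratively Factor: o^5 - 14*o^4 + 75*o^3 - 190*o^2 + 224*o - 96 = (o - 3)*(o^4 - 11*o^3 + 42*o^2 - 64*o + 32) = (o - 3)*(o - 2)*(o^3 - 9*o^2 + 24*o - 16) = (o - 3)*(o - 2)*(o - 1)*(o^2 - 8*o + 16) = (o - 4)*(o - 3)*(o - 2)*(o - 1)*(o - 4)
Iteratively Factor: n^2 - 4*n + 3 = (n - 1)*(n - 3)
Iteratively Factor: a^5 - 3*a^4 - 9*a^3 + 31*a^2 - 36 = (a + 1)*(a^4 - 4*a^3 - 5*a^2 + 36*a - 36) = (a + 1)*(a + 3)*(a^3 - 7*a^2 + 16*a - 12) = (a - 3)*(a + 1)*(a + 3)*(a^2 - 4*a + 4) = (a - 3)*(a - 2)*(a + 1)*(a + 3)*(a - 2)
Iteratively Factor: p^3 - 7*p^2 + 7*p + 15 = (p - 5)*(p^2 - 2*p - 3) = (p - 5)*(p + 1)*(p - 3)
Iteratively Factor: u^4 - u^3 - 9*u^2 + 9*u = (u + 3)*(u^3 - 4*u^2 + 3*u) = u*(u + 3)*(u^2 - 4*u + 3) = u*(u - 1)*(u + 3)*(u - 3)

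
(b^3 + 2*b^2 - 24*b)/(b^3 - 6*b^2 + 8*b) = (b + 6)/(b - 2)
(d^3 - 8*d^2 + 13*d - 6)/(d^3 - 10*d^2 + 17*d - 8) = (d - 6)/(d - 8)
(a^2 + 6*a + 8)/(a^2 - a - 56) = (a^2 + 6*a + 8)/(a^2 - a - 56)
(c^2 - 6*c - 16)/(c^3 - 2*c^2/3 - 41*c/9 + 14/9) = 9*(c - 8)/(9*c^2 - 24*c + 7)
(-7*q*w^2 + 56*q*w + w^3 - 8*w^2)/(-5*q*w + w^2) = (7*q*w - 56*q - w^2 + 8*w)/(5*q - w)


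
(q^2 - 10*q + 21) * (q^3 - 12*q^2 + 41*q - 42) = q^5 - 22*q^4 + 182*q^3 - 704*q^2 + 1281*q - 882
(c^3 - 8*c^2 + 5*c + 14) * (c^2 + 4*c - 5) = c^5 - 4*c^4 - 32*c^3 + 74*c^2 + 31*c - 70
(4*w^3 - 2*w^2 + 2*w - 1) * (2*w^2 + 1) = 8*w^5 - 4*w^4 + 8*w^3 - 4*w^2 + 2*w - 1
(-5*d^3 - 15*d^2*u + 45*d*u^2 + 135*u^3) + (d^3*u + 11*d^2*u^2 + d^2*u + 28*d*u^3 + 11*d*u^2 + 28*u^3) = d^3*u - 5*d^3 + 11*d^2*u^2 - 14*d^2*u + 28*d*u^3 + 56*d*u^2 + 163*u^3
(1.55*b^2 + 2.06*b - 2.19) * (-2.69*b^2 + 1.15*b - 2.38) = -4.1695*b^4 - 3.7589*b^3 + 4.5711*b^2 - 7.4213*b + 5.2122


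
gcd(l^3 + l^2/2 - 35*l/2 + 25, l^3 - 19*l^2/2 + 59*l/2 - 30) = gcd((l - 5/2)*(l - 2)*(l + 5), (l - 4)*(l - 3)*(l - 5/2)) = l - 5/2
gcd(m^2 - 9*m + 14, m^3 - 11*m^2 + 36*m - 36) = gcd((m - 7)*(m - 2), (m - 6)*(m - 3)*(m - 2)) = m - 2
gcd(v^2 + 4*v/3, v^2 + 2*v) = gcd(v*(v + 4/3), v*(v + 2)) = v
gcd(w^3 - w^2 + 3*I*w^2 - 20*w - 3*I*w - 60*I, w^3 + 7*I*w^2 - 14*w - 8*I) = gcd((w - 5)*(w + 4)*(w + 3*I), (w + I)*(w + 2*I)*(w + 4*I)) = 1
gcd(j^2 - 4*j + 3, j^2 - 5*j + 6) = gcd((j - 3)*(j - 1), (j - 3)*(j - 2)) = j - 3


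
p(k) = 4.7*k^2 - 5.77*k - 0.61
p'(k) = 9.4*k - 5.77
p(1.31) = -0.10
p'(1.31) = 6.54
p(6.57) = 164.36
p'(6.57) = 55.99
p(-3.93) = 94.66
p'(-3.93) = -42.71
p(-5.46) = 171.01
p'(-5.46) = -57.09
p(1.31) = -0.10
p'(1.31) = 6.54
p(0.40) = -2.17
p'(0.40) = -2.01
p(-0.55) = 3.99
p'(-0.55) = -10.94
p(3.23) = 29.79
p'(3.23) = 24.59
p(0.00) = -0.61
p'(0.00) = -5.77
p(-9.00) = 432.02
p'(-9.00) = -90.37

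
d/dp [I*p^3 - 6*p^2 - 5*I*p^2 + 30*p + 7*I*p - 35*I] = 3*I*p^2 - 12*p - 10*I*p + 30 + 7*I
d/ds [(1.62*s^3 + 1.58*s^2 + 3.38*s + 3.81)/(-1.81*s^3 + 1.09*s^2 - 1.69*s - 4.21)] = (-1.77635683940025e-15*s^5 + 4.6256*s^4 + 6.76*s^3 - 6.1267*s^2 - 21.6094*s - 7.7909)/(3.2761*s^6 - 3.9458*s^5 + 7.3059*s^4 + 11.556*s^3 - 6.3217*s^2 + 14.2298*s + 17.7241)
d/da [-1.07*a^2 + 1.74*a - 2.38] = 1.74 - 2.14*a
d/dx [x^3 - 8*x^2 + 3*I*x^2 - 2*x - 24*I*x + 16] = 3*x^2 + x*(-16 + 6*I) - 2 - 24*I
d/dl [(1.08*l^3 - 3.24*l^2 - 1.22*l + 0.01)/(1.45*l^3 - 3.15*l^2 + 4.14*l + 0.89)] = (8.88178419700125e-16*l^5 + 1.296*l^4 + 12.4804*l^3 - 14.4165*l^2 - 5.7042*l - 1.1272)/(2.1025*l^6 - 9.135*l^5 + 21.9285*l^4 - 23.501*l^3 + 11.5326*l^2 + 7.3692*l + 0.7921)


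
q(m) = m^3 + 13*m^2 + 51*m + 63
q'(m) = 3*m^2 + 26*m + 51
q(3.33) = 413.91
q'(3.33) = 170.85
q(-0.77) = 30.98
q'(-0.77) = 32.76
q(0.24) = 76.00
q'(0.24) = 57.41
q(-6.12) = 8.57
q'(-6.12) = 4.24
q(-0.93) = 26.01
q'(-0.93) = 29.41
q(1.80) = 202.75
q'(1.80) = 107.52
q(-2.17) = 3.33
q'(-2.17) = 8.71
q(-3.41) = 0.60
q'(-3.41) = -2.78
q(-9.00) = -72.00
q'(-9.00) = 60.00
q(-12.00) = -405.00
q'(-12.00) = 171.00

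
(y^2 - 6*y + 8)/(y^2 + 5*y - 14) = (y - 4)/(y + 7)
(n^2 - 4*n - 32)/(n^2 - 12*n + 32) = (n + 4)/(n - 4)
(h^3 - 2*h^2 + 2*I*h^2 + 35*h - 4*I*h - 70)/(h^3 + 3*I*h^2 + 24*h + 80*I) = (h^2 + h*(-2 + 7*I) - 14*I)/(h^2 + 8*I*h - 16)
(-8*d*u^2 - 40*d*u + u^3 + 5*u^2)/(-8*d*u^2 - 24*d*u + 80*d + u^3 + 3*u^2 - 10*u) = u/(u - 2)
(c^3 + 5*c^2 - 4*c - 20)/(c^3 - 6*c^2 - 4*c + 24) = (c + 5)/(c - 6)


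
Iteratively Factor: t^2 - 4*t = (t)*(t - 4)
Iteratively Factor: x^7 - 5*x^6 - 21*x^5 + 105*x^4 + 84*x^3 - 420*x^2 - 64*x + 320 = (x - 1)*(x^6 - 4*x^5 - 25*x^4 + 80*x^3 + 164*x^2 - 256*x - 320) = (x - 1)*(x + 1)*(x^5 - 5*x^4 - 20*x^3 + 100*x^2 + 64*x - 320) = (x - 1)*(x + 1)*(x + 2)*(x^4 - 7*x^3 - 6*x^2 + 112*x - 160) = (x - 4)*(x - 1)*(x + 1)*(x + 2)*(x^3 - 3*x^2 - 18*x + 40) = (x - 4)*(x - 1)*(x + 1)*(x + 2)*(x + 4)*(x^2 - 7*x + 10) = (x - 4)*(x - 2)*(x - 1)*(x + 1)*(x + 2)*(x + 4)*(x - 5)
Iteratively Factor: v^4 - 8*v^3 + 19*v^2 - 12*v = (v - 3)*(v^3 - 5*v^2 + 4*v) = v*(v - 3)*(v^2 - 5*v + 4) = v*(v - 4)*(v - 3)*(v - 1)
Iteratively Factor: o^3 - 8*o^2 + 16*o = (o - 4)*(o^2 - 4*o) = (o - 4)^2*(o)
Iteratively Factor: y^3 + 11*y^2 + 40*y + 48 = (y + 3)*(y^2 + 8*y + 16) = (y + 3)*(y + 4)*(y + 4)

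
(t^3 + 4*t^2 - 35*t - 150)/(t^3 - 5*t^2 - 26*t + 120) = (t + 5)/(t - 4)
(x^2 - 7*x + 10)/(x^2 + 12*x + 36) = (x^2 - 7*x + 10)/(x^2 + 12*x + 36)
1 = 1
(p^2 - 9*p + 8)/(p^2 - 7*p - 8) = (p - 1)/(p + 1)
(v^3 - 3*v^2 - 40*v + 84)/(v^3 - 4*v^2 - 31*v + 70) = (v + 6)/(v + 5)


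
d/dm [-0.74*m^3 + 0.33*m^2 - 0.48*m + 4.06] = -2.22*m^2 + 0.66*m - 0.48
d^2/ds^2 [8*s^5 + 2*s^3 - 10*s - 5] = 160*s^3 + 12*s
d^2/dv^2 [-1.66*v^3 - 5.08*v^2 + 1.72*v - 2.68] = -9.96*v - 10.16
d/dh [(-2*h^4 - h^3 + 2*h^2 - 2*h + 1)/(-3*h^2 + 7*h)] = (12*h^5 - 39*h^4 - 14*h^3 + 8*h^2 + 6*h - 7)/(h^2*(9*h^2 - 42*h + 49))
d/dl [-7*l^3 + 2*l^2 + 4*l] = -21*l^2 + 4*l + 4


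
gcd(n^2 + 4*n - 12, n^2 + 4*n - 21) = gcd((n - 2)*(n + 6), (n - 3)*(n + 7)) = 1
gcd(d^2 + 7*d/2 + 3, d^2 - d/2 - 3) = d + 3/2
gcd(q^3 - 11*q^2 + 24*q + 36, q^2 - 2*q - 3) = q + 1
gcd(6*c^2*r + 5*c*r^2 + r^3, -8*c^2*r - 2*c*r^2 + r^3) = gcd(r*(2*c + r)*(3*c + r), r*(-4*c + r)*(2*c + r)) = 2*c*r + r^2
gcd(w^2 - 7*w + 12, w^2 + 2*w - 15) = w - 3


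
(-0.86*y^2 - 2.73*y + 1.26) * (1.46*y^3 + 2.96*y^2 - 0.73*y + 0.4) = -1.2556*y^5 - 6.5314*y^4 - 5.6134*y^3 + 5.3785*y^2 - 2.0118*y + 0.504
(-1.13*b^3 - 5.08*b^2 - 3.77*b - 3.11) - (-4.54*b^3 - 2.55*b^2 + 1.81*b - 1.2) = 3.41*b^3 - 2.53*b^2 - 5.58*b - 1.91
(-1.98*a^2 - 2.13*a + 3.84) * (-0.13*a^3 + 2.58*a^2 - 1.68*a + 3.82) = 0.2574*a^5 - 4.8315*a^4 - 2.6682*a^3 + 5.922*a^2 - 14.5878*a + 14.6688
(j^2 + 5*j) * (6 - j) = -j^3 + j^2 + 30*j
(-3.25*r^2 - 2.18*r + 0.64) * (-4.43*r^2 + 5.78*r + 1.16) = 14.3975*r^4 - 9.1276*r^3 - 19.2056*r^2 + 1.1704*r + 0.7424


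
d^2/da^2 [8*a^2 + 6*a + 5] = 16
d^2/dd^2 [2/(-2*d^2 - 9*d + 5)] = 4*(4*d^2 + 18*d - (4*d + 9)^2 - 10)/(2*d^2 + 9*d - 5)^3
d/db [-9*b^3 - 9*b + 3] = -27*b^2 - 9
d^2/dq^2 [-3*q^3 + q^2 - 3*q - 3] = 2 - 18*q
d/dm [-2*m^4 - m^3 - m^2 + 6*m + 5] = -8*m^3 - 3*m^2 - 2*m + 6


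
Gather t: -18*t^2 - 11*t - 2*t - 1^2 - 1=-18*t^2 - 13*t - 2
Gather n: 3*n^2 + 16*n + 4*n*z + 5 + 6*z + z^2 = 3*n^2 + n*(4*z + 16) + z^2 + 6*z + 5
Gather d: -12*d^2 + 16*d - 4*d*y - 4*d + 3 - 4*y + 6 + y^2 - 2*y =-12*d^2 + d*(12 - 4*y) + y^2 - 6*y + 9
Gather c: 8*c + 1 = 8*c + 1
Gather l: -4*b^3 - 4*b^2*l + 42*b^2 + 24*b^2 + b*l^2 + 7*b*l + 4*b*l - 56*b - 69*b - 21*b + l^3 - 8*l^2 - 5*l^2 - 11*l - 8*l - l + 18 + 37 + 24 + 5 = -4*b^3 + 66*b^2 - 146*b + l^3 + l^2*(b - 13) + l*(-4*b^2 + 11*b - 20) + 84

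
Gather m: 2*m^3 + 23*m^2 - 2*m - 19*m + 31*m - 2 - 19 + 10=2*m^3 + 23*m^2 + 10*m - 11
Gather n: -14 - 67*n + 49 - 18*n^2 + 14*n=-18*n^2 - 53*n + 35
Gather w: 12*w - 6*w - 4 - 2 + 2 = 6*w - 4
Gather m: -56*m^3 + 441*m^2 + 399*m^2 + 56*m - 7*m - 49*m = -56*m^3 + 840*m^2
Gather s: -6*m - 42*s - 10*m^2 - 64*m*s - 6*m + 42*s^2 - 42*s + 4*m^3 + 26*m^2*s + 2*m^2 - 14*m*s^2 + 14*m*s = 4*m^3 - 8*m^2 - 12*m + s^2*(42 - 14*m) + s*(26*m^2 - 50*m - 84)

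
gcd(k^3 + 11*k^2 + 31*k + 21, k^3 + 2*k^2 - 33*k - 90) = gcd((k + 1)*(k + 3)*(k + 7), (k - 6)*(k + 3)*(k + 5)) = k + 3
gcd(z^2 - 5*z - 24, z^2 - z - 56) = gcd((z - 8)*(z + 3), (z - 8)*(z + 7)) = z - 8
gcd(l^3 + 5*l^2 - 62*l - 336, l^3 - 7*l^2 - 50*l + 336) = l^2 - l - 56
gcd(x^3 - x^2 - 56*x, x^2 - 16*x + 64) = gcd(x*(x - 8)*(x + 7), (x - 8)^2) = x - 8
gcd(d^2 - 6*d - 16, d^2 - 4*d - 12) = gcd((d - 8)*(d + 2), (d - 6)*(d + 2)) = d + 2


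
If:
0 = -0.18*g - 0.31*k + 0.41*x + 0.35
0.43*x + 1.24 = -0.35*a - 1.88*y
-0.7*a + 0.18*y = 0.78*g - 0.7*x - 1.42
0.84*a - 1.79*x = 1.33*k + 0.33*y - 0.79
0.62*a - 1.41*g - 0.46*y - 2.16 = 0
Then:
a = 2.30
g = -0.13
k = 1.77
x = 0.42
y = -1.18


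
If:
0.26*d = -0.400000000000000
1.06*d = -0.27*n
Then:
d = -1.54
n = 6.04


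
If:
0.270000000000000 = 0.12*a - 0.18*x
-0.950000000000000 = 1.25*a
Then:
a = -0.76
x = -2.01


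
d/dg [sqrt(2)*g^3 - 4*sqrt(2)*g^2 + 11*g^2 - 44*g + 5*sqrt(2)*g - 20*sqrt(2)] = 3*sqrt(2)*g^2 - 8*sqrt(2)*g + 22*g - 44 + 5*sqrt(2)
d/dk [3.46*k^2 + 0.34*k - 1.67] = 6.92*k + 0.34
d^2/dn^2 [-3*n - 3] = 0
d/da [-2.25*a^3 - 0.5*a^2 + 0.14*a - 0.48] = -6.75*a^2 - 1.0*a + 0.14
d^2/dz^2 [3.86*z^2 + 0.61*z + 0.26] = 7.72000000000000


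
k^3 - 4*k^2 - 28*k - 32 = (k - 8)*(k + 2)^2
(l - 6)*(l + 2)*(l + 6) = l^3 + 2*l^2 - 36*l - 72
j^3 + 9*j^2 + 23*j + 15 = (j + 1)*(j + 3)*(j + 5)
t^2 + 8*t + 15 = (t + 3)*(t + 5)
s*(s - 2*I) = s^2 - 2*I*s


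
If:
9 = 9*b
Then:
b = 1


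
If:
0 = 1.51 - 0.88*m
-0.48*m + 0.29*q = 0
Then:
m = 1.72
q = 2.84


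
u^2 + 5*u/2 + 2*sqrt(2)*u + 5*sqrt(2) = (u + 5/2)*(u + 2*sqrt(2))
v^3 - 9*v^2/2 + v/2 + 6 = (v - 4)*(v - 3/2)*(v + 1)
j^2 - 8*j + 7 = (j - 7)*(j - 1)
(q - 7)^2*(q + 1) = q^3 - 13*q^2 + 35*q + 49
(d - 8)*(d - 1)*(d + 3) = d^3 - 6*d^2 - 19*d + 24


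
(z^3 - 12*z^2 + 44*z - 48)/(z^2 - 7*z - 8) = (-z^3 + 12*z^2 - 44*z + 48)/(-z^2 + 7*z + 8)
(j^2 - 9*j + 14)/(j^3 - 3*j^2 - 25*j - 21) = (j - 2)/(j^2 + 4*j + 3)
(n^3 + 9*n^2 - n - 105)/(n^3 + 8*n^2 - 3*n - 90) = (n + 7)/(n + 6)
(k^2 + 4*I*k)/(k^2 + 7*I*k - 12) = k/(k + 3*I)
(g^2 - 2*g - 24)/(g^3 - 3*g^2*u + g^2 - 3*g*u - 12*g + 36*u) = (6 - g)/(-g^2 + 3*g*u + 3*g - 9*u)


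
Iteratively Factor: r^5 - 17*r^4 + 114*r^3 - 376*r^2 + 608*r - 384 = (r - 3)*(r^4 - 14*r^3 + 72*r^2 - 160*r + 128) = (r - 3)*(r - 2)*(r^3 - 12*r^2 + 48*r - 64) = (r - 4)*(r - 3)*(r - 2)*(r^2 - 8*r + 16) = (r - 4)^2*(r - 3)*(r - 2)*(r - 4)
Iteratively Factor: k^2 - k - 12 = (k - 4)*(k + 3)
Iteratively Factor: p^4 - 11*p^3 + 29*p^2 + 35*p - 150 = (p + 2)*(p^3 - 13*p^2 + 55*p - 75) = (p - 5)*(p + 2)*(p^2 - 8*p + 15) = (p - 5)^2*(p + 2)*(p - 3)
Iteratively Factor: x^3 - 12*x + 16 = (x - 2)*(x^2 + 2*x - 8) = (x - 2)*(x + 4)*(x - 2)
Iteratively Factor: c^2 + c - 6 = (c + 3)*(c - 2)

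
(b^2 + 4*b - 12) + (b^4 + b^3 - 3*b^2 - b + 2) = b^4 + b^3 - 2*b^2 + 3*b - 10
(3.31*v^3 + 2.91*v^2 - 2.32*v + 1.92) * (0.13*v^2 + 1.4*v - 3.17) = 0.4303*v^5 + 5.0123*v^4 - 6.7203*v^3 - 12.2231*v^2 + 10.0424*v - 6.0864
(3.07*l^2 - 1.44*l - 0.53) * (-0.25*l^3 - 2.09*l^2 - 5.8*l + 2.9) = -0.7675*l^5 - 6.0563*l^4 - 14.6639*l^3 + 18.3627*l^2 - 1.102*l - 1.537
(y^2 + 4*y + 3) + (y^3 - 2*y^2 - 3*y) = y^3 - y^2 + y + 3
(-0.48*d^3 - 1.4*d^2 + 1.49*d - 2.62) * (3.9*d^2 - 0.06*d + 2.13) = -1.872*d^5 - 5.4312*d^4 + 4.8726*d^3 - 13.2894*d^2 + 3.3309*d - 5.5806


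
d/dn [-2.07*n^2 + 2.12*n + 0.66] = 2.12 - 4.14*n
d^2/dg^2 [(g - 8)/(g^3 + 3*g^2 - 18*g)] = 6*(g*(g^2 + 3*g - 18)*(-g^2 - 2*g - (g - 8)*(g + 1) + 6) + 3*(g - 8)*(g^2 + 2*g - 6)^2)/(g^3*(g^2 + 3*g - 18)^3)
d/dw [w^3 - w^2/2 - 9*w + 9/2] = 3*w^2 - w - 9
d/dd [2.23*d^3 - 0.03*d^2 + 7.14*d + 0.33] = 6.69*d^2 - 0.06*d + 7.14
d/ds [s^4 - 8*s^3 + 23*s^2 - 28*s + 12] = 4*s^3 - 24*s^2 + 46*s - 28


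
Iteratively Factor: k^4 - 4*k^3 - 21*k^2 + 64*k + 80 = (k - 4)*(k^3 - 21*k - 20) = (k - 5)*(k - 4)*(k^2 + 5*k + 4) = (k - 5)*(k - 4)*(k + 1)*(k + 4)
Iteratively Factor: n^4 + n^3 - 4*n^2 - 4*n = (n - 2)*(n^3 + 3*n^2 + 2*n) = n*(n - 2)*(n^2 + 3*n + 2) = n*(n - 2)*(n + 1)*(n + 2)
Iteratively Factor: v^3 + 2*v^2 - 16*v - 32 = (v + 2)*(v^2 - 16) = (v + 2)*(v + 4)*(v - 4)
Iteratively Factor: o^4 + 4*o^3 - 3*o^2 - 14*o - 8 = (o + 1)*(o^3 + 3*o^2 - 6*o - 8) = (o + 1)*(o + 4)*(o^2 - o - 2) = (o - 2)*(o + 1)*(o + 4)*(o + 1)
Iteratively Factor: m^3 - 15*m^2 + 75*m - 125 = (m - 5)*(m^2 - 10*m + 25) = (m - 5)^2*(m - 5)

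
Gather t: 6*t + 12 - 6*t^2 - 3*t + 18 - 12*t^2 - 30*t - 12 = -18*t^2 - 27*t + 18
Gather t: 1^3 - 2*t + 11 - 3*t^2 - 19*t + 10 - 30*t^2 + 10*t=-33*t^2 - 11*t + 22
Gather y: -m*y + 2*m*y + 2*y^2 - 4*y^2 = m*y - 2*y^2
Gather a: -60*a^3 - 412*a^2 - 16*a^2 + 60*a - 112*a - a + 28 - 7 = -60*a^3 - 428*a^2 - 53*a + 21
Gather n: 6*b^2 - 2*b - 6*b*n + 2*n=6*b^2 - 2*b + n*(2 - 6*b)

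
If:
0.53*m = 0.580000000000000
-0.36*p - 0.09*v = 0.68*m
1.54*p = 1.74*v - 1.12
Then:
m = 1.09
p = -1.82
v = -0.97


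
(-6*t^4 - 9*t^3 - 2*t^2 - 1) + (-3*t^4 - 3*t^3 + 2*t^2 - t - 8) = -9*t^4 - 12*t^3 - t - 9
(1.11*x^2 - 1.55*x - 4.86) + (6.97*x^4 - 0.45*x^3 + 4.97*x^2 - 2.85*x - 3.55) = 6.97*x^4 - 0.45*x^3 + 6.08*x^2 - 4.4*x - 8.41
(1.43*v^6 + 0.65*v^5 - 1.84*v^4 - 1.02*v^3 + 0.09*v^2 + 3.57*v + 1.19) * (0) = 0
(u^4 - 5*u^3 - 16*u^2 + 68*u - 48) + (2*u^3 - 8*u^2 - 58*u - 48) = u^4 - 3*u^3 - 24*u^2 + 10*u - 96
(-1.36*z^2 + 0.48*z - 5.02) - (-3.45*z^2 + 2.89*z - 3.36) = 2.09*z^2 - 2.41*z - 1.66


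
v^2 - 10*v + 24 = (v - 6)*(v - 4)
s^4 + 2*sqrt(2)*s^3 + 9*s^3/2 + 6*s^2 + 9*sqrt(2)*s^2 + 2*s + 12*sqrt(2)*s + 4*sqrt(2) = (s + 1/2)*(s + 2)^2*(s + 2*sqrt(2))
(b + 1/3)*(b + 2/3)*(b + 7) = b^3 + 8*b^2 + 65*b/9 + 14/9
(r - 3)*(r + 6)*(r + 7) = r^3 + 10*r^2 + 3*r - 126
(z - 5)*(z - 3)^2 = z^3 - 11*z^2 + 39*z - 45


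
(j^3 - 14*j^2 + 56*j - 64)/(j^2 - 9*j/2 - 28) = 2*(j^2 - 6*j + 8)/(2*j + 7)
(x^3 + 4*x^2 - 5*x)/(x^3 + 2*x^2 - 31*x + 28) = x*(x + 5)/(x^2 + 3*x - 28)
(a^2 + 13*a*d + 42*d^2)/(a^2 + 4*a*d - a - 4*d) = (a^2 + 13*a*d + 42*d^2)/(a^2 + 4*a*d - a - 4*d)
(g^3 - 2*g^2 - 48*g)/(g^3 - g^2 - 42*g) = (g - 8)/(g - 7)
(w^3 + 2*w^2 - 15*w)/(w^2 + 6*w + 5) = w*(w - 3)/(w + 1)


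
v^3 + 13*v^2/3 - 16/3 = (v - 1)*(v + 4/3)*(v + 4)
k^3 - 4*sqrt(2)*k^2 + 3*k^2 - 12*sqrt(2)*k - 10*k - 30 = (k + 3)*(k - 5*sqrt(2))*(k + sqrt(2))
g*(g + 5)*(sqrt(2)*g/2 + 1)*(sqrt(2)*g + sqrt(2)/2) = g^4 + sqrt(2)*g^3 + 11*g^3/2 + 5*g^2/2 + 11*sqrt(2)*g^2/2 + 5*sqrt(2)*g/2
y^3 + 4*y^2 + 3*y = y*(y + 1)*(y + 3)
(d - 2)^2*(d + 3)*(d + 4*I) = d^4 - d^3 + 4*I*d^3 - 8*d^2 - 4*I*d^2 + 12*d - 32*I*d + 48*I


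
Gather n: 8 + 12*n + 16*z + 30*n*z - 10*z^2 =n*(30*z + 12) - 10*z^2 + 16*z + 8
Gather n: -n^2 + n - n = -n^2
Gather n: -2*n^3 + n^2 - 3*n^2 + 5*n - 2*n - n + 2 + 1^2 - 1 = -2*n^3 - 2*n^2 + 2*n + 2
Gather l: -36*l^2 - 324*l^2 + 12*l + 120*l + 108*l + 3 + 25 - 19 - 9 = -360*l^2 + 240*l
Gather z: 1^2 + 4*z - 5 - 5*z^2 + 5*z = -5*z^2 + 9*z - 4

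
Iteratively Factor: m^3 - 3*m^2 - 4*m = (m - 4)*(m^2 + m) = (m - 4)*(m + 1)*(m)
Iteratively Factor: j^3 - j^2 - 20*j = (j - 5)*(j^2 + 4*j) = j*(j - 5)*(j + 4)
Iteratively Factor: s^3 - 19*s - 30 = (s + 2)*(s^2 - 2*s - 15) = (s - 5)*(s + 2)*(s + 3)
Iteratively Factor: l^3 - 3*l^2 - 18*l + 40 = (l - 5)*(l^2 + 2*l - 8) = (l - 5)*(l - 2)*(l + 4)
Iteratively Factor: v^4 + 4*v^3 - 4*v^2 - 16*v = (v + 2)*(v^3 + 2*v^2 - 8*v) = v*(v + 2)*(v^2 + 2*v - 8) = v*(v + 2)*(v + 4)*(v - 2)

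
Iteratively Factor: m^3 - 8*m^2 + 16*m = (m - 4)*(m^2 - 4*m) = m*(m - 4)*(m - 4)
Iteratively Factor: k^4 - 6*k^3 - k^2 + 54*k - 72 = (k - 4)*(k^3 - 2*k^2 - 9*k + 18) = (k - 4)*(k - 3)*(k^2 + k - 6) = (k - 4)*(k - 3)*(k - 2)*(k + 3)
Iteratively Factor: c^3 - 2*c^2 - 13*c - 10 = (c + 1)*(c^2 - 3*c - 10) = (c + 1)*(c + 2)*(c - 5)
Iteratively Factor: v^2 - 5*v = (v - 5)*(v)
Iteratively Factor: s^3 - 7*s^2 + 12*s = (s - 3)*(s^2 - 4*s) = (s - 4)*(s - 3)*(s)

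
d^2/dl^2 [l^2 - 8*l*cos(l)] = 8*l*cos(l) + 16*sin(l) + 2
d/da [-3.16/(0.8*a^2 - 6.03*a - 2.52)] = (5.056*a - 19.0548)/(-0.8*a^2 + 6.03*a + 2.52)^2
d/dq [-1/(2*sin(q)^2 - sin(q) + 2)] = (4*sin(q) - 1)*cos(q)/(-sin(q) - cos(2*q) + 3)^2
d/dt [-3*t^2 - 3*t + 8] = -6*t - 3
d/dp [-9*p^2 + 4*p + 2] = 4 - 18*p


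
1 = 1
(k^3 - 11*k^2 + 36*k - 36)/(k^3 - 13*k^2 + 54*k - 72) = (k - 2)/(k - 4)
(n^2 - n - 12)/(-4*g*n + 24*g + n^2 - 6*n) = (-n^2 + n + 12)/(4*g*n - 24*g - n^2 + 6*n)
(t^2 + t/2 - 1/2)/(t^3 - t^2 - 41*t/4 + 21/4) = 2*(t + 1)/(2*t^2 - t - 21)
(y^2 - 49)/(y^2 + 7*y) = (y - 7)/y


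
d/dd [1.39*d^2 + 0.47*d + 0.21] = 2.78*d + 0.47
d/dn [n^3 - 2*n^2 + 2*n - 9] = 3*n^2 - 4*n + 2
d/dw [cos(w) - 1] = -sin(w)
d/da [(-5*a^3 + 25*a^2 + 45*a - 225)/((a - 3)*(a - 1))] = 5*(-a^2 + 2*a - 17)/(a^2 - 2*a + 1)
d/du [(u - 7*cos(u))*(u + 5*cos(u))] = 2*u*sin(u) + 2*u + 35*sin(2*u) - 2*cos(u)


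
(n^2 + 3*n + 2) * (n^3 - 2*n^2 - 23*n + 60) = n^5 + n^4 - 27*n^3 - 13*n^2 + 134*n + 120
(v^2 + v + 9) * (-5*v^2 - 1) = -5*v^4 - 5*v^3 - 46*v^2 - v - 9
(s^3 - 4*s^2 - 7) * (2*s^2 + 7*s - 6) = 2*s^5 - s^4 - 34*s^3 + 10*s^2 - 49*s + 42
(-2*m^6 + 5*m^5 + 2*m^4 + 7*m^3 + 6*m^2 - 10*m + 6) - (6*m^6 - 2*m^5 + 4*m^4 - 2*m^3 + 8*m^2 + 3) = -8*m^6 + 7*m^5 - 2*m^4 + 9*m^3 - 2*m^2 - 10*m + 3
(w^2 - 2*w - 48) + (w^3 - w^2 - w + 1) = w^3 - 3*w - 47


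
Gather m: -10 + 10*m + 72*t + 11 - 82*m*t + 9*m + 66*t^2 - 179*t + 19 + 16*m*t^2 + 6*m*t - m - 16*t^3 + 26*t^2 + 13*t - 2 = m*(16*t^2 - 76*t + 18) - 16*t^3 + 92*t^2 - 94*t + 18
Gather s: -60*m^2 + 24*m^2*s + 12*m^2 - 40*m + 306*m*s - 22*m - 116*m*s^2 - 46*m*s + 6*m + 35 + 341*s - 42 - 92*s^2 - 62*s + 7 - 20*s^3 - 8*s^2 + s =-48*m^2 - 56*m - 20*s^3 + s^2*(-116*m - 100) + s*(24*m^2 + 260*m + 280)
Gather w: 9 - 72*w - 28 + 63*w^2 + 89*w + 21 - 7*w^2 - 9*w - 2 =56*w^2 + 8*w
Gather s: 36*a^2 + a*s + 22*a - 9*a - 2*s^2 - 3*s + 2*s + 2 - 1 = 36*a^2 + 13*a - 2*s^2 + s*(a - 1) + 1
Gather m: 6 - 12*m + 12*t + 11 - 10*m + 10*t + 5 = -22*m + 22*t + 22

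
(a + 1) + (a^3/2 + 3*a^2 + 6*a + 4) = a^3/2 + 3*a^2 + 7*a + 5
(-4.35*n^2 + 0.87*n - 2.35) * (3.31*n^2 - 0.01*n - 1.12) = -14.3985*n^4 + 2.9232*n^3 - 2.9152*n^2 - 0.9509*n + 2.632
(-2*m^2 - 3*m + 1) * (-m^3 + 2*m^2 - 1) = 2*m^5 - m^4 - 7*m^3 + 4*m^2 + 3*m - 1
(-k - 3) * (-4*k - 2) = 4*k^2 + 14*k + 6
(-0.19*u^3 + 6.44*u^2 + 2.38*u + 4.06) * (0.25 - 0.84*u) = 0.1596*u^4 - 5.4571*u^3 - 0.3892*u^2 - 2.8154*u + 1.015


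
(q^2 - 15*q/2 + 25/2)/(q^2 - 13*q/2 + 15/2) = (2*q - 5)/(2*q - 3)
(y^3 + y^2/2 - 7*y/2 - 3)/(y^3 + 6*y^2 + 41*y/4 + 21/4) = 2*(y - 2)/(2*y + 7)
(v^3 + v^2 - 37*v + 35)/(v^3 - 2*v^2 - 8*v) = (-v^3 - v^2 + 37*v - 35)/(v*(-v^2 + 2*v + 8))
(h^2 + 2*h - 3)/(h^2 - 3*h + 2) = (h + 3)/(h - 2)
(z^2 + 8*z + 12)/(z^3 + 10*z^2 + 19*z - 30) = (z + 2)/(z^2 + 4*z - 5)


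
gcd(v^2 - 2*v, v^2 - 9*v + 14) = v - 2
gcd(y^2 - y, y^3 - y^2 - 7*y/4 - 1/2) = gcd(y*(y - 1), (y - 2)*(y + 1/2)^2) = 1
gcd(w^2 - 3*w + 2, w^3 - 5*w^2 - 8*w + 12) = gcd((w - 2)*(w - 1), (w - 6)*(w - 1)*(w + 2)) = w - 1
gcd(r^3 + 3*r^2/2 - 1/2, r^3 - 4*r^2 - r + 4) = r + 1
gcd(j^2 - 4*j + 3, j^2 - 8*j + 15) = j - 3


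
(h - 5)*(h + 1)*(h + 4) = h^3 - 21*h - 20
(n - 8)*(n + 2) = n^2 - 6*n - 16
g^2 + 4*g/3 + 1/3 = (g + 1/3)*(g + 1)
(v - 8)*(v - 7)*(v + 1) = v^3 - 14*v^2 + 41*v + 56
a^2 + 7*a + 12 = (a + 3)*(a + 4)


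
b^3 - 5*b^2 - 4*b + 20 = (b - 5)*(b - 2)*(b + 2)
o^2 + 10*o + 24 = (o + 4)*(o + 6)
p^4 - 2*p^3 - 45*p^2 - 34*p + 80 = (p - 8)*(p - 1)*(p + 2)*(p + 5)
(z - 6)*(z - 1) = z^2 - 7*z + 6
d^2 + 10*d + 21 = (d + 3)*(d + 7)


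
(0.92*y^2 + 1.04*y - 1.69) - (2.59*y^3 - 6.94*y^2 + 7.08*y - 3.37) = -2.59*y^3 + 7.86*y^2 - 6.04*y + 1.68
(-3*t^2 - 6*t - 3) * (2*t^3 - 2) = -6*t^5 - 12*t^4 - 6*t^3 + 6*t^2 + 12*t + 6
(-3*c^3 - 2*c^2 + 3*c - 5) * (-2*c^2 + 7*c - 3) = 6*c^5 - 17*c^4 - 11*c^3 + 37*c^2 - 44*c + 15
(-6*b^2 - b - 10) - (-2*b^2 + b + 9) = -4*b^2 - 2*b - 19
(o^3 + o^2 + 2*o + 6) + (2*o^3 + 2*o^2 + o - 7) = 3*o^3 + 3*o^2 + 3*o - 1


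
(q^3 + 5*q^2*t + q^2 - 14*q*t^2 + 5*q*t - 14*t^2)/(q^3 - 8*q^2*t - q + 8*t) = (q^2 + 5*q*t - 14*t^2)/(q^2 - 8*q*t - q + 8*t)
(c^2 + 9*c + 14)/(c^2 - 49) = (c + 2)/(c - 7)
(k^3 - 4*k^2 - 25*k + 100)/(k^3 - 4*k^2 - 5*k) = (k^2 + k - 20)/(k*(k + 1))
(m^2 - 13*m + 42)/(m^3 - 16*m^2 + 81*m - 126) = 1/(m - 3)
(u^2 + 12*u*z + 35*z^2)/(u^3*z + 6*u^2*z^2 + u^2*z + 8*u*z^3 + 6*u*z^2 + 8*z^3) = (u^2 + 12*u*z + 35*z^2)/(z*(u^3 + 6*u^2*z + u^2 + 8*u*z^2 + 6*u*z + 8*z^2))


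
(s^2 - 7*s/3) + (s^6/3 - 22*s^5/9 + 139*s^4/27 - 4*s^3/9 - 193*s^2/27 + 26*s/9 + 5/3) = s^6/3 - 22*s^5/9 + 139*s^4/27 - 4*s^3/9 - 166*s^2/27 + 5*s/9 + 5/3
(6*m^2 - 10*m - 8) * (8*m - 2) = 48*m^3 - 92*m^2 - 44*m + 16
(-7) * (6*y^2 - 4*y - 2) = -42*y^2 + 28*y + 14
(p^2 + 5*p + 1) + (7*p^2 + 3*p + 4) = 8*p^2 + 8*p + 5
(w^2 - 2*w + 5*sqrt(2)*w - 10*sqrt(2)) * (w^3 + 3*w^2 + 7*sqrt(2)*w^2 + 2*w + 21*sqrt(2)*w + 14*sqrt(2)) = w^5 + w^4 + 12*sqrt(2)*w^4 + 12*sqrt(2)*w^3 + 66*w^3 - 48*sqrt(2)*w^2 + 66*w^2 - 280*w - 48*sqrt(2)*w - 280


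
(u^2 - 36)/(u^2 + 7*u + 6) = (u - 6)/(u + 1)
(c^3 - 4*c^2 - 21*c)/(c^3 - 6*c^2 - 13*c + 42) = c/(c - 2)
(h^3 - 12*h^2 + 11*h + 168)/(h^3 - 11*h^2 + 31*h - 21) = (h^2 - 5*h - 24)/(h^2 - 4*h + 3)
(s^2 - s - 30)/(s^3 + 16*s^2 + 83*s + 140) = (s - 6)/(s^2 + 11*s + 28)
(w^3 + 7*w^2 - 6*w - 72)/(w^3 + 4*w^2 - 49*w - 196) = (w^2 + 3*w - 18)/(w^2 - 49)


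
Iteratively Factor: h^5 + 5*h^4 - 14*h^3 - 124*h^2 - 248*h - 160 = (h + 2)*(h^4 + 3*h^3 - 20*h^2 - 84*h - 80) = (h + 2)*(h + 4)*(h^3 - h^2 - 16*h - 20) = (h + 2)^2*(h + 4)*(h^2 - 3*h - 10) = (h - 5)*(h + 2)^2*(h + 4)*(h + 2)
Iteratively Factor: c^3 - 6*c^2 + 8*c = (c - 4)*(c^2 - 2*c) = c*(c - 4)*(c - 2)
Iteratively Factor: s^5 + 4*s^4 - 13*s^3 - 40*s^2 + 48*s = (s)*(s^4 + 4*s^3 - 13*s^2 - 40*s + 48) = s*(s - 3)*(s^3 + 7*s^2 + 8*s - 16) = s*(s - 3)*(s + 4)*(s^2 + 3*s - 4) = s*(s - 3)*(s + 4)^2*(s - 1)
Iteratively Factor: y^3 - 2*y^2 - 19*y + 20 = (y - 1)*(y^2 - y - 20) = (y - 1)*(y + 4)*(y - 5)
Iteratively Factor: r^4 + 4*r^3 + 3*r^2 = (r)*(r^3 + 4*r^2 + 3*r) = r*(r + 1)*(r^2 + 3*r) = r*(r + 1)*(r + 3)*(r)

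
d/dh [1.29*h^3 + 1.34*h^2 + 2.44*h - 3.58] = 3.87*h^2 + 2.68*h + 2.44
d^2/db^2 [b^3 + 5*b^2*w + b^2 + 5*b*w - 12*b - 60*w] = 6*b + 10*w + 2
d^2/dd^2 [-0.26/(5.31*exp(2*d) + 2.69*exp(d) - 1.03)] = ((5.5224*exp(d) + 0.6994)*(5.31*exp(2*d) + 2.69*exp(d) - 1.03) - 0.26*(10.62*exp(d) + 2.69)*(21.24*exp(d) + 5.38)*exp(d))*exp(d)/(5.31*exp(2*d) + 2.69*exp(d) - 1.03)^3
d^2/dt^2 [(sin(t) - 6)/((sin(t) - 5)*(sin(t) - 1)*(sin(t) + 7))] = (-4*sin(t)^6 + 47*sin(t)^5 - 30*sin(t)^4 - 98*sin(t)^3 - 2464*sin(t)^2 + 4491*sin(t) + 13418)/((sin(t) - 5)^3*(sin(t) - 1)^2*(sin(t) + 7)^3)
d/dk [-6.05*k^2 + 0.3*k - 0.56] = 0.3 - 12.1*k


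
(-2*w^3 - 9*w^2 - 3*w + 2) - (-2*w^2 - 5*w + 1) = -2*w^3 - 7*w^2 + 2*w + 1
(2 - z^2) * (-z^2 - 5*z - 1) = z^4 + 5*z^3 - z^2 - 10*z - 2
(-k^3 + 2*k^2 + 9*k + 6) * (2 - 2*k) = 2*k^4 - 6*k^3 - 14*k^2 + 6*k + 12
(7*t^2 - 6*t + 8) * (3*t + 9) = 21*t^3 + 45*t^2 - 30*t + 72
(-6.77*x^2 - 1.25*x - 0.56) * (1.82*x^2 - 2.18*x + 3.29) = -12.3214*x^4 + 12.4836*x^3 - 20.5675*x^2 - 2.8917*x - 1.8424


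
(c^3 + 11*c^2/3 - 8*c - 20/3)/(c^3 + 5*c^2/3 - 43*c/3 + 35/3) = (3*c^2 - 4*c - 4)/(3*c^2 - 10*c + 7)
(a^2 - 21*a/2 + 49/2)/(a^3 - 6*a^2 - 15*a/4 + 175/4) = 2*(a - 7)/(2*a^2 - 5*a - 25)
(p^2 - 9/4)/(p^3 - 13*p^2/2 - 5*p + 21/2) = (p - 3/2)/(p^2 - 8*p + 7)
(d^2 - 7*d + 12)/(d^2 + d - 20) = (d - 3)/(d + 5)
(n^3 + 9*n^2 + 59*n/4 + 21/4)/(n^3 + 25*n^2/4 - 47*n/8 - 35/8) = 2*(2*n + 3)/(4*n - 5)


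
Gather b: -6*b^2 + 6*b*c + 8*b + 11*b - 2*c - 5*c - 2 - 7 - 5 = -6*b^2 + b*(6*c + 19) - 7*c - 14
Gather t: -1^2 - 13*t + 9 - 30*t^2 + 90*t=-30*t^2 + 77*t + 8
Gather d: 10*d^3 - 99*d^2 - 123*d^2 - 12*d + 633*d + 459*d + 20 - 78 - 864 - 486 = 10*d^3 - 222*d^2 + 1080*d - 1408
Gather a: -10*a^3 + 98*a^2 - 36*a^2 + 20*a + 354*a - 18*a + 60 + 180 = -10*a^3 + 62*a^2 + 356*a + 240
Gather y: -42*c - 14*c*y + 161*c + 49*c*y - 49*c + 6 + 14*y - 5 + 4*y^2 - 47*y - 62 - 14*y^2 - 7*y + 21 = 70*c - 10*y^2 + y*(35*c - 40) - 40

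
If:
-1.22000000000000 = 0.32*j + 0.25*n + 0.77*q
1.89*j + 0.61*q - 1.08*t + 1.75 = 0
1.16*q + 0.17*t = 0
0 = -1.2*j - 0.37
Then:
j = -0.31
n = -4.03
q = -0.15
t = 1.00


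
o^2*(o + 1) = o^3 + o^2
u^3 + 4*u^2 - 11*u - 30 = (u - 3)*(u + 2)*(u + 5)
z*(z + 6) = z^2 + 6*z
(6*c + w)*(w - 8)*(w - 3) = 6*c*w^2 - 66*c*w + 144*c + w^3 - 11*w^2 + 24*w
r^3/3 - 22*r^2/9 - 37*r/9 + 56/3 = (r/3 + 1)*(r - 8)*(r - 7/3)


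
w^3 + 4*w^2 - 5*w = w*(w - 1)*(w + 5)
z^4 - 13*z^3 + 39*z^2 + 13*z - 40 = (z - 8)*(z - 5)*(z - 1)*(z + 1)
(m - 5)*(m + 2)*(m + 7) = m^3 + 4*m^2 - 31*m - 70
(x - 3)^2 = x^2 - 6*x + 9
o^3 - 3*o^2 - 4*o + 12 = (o - 3)*(o - 2)*(o + 2)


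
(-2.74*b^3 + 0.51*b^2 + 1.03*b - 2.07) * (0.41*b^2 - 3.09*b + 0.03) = -1.1234*b^5 + 8.6757*b^4 - 1.2358*b^3 - 4.0161*b^2 + 6.4272*b - 0.0621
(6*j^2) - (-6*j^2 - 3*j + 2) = 12*j^2 + 3*j - 2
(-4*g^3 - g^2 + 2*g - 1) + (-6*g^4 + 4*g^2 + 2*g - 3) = -6*g^4 - 4*g^3 + 3*g^2 + 4*g - 4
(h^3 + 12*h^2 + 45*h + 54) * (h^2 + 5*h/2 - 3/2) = h^5 + 29*h^4/2 + 147*h^3/2 + 297*h^2/2 + 135*h/2 - 81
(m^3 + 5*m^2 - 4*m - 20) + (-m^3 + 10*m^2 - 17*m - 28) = 15*m^2 - 21*m - 48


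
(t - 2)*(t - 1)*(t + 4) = t^3 + t^2 - 10*t + 8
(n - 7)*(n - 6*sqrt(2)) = n^2 - 6*sqrt(2)*n - 7*n + 42*sqrt(2)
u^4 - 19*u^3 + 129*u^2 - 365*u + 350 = (u - 7)*(u - 5)^2*(u - 2)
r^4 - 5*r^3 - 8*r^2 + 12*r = r*(r - 6)*(r - 1)*(r + 2)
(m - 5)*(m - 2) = m^2 - 7*m + 10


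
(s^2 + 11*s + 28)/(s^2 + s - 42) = (s + 4)/(s - 6)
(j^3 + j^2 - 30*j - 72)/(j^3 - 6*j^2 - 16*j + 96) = (j + 3)/(j - 4)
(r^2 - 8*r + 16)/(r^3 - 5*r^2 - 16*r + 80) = (r - 4)/(r^2 - r - 20)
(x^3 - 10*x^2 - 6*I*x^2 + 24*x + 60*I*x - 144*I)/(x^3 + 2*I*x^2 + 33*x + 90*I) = (x^2 - 10*x + 24)/(x^2 + 8*I*x - 15)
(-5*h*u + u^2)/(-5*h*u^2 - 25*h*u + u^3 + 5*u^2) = 1/(u + 5)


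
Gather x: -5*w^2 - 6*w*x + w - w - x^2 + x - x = -5*w^2 - 6*w*x - x^2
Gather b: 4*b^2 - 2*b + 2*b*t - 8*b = 4*b^2 + b*(2*t - 10)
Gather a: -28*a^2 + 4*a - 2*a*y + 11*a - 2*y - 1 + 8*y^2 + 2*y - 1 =-28*a^2 + a*(15 - 2*y) + 8*y^2 - 2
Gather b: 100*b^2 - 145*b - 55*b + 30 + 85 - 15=100*b^2 - 200*b + 100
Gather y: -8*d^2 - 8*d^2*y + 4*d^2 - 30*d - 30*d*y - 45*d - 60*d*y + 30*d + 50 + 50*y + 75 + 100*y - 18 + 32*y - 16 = -4*d^2 - 45*d + y*(-8*d^2 - 90*d + 182) + 91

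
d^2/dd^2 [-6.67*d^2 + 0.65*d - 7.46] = -13.3400000000000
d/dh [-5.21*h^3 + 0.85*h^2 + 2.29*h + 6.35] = -15.63*h^2 + 1.7*h + 2.29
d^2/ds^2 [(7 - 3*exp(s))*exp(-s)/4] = 7*exp(-s)/4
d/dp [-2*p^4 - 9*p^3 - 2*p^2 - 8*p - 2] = -8*p^3 - 27*p^2 - 4*p - 8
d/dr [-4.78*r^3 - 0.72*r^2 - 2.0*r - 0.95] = -14.34*r^2 - 1.44*r - 2.0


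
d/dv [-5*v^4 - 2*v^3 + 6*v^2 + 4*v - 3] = -20*v^3 - 6*v^2 + 12*v + 4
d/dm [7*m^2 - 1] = 14*m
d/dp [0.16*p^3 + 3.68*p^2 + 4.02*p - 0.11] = 0.48*p^2 + 7.36*p + 4.02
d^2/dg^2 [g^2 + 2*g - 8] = 2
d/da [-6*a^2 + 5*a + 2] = 5 - 12*a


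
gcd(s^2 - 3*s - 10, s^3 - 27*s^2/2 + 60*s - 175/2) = s - 5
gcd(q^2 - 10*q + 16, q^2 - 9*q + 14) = q - 2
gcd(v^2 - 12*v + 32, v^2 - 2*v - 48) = v - 8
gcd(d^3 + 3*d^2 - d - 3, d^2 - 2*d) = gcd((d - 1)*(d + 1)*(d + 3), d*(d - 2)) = 1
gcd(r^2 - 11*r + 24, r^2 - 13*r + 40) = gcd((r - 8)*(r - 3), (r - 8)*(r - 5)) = r - 8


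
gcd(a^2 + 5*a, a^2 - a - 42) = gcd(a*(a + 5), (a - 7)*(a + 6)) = 1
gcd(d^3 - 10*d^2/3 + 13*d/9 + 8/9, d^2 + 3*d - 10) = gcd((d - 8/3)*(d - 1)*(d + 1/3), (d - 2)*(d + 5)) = 1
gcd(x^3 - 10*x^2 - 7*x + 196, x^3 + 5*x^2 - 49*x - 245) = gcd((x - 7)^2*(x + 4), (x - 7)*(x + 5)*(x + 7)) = x - 7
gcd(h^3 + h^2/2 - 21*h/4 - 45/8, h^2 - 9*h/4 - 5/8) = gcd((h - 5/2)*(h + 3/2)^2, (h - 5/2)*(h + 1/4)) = h - 5/2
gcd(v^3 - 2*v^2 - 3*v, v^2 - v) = v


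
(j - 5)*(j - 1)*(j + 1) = j^3 - 5*j^2 - j + 5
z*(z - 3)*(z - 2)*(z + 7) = z^4 + 2*z^3 - 29*z^2 + 42*z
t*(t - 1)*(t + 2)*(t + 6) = t^4 + 7*t^3 + 4*t^2 - 12*t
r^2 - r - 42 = (r - 7)*(r + 6)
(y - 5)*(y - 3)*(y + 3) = y^3 - 5*y^2 - 9*y + 45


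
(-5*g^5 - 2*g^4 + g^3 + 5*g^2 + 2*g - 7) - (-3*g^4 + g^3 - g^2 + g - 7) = -5*g^5 + g^4 + 6*g^2 + g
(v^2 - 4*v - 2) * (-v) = -v^3 + 4*v^2 + 2*v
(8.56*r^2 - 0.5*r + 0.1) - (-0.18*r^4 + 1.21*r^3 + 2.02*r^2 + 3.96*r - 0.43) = 0.18*r^4 - 1.21*r^3 + 6.54*r^2 - 4.46*r + 0.53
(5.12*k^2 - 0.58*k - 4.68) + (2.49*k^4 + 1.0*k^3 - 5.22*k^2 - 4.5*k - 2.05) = 2.49*k^4 + 1.0*k^3 - 0.0999999999999996*k^2 - 5.08*k - 6.73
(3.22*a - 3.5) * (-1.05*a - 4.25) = -3.381*a^2 - 10.01*a + 14.875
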